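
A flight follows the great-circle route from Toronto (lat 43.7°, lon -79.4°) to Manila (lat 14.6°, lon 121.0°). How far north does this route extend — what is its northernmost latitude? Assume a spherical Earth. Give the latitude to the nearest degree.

The great circle lies in the plane with unit normal n̂ = (p₁ × p₂)/|p₁ × p₂|.
Here n̂_z ≈ -0.278; the vertex latitude is φ_max = arccos|n̂_z| ≈ 73.8°.

≈ 74°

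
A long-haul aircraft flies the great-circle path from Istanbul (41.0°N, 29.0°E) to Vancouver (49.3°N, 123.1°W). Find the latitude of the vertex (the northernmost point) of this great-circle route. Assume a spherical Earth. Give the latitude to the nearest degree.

≈ 77°N

The great circle lies in the plane with unit normal n̂ = (p₁ × p₂)/|p₁ × p₂|.
Here n̂_z ≈ -0.231; the vertex latitude is φ_max = arccos|n̂_z| ≈ 76.7°.
Check via Clairaut: cos φ_max = |cos φ₁| · sin C = cos(41.0°)·sin(17.8°) ≈ 0.231, again giving ≈ 76.7°.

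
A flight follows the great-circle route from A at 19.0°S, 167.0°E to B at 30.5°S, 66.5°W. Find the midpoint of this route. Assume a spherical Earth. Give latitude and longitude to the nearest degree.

Convert each endpoint to a unit vector on the sphere (x = cos φ cos λ, y = cos φ sin λ, z = sin φ).
The central angle between the endpoints is δ = arccos(p₁·p₂) ≈ 1.896 rad (108.6°).
Interpolate at f = 1/2 with slerp weights a = sin((1−f)δ)/sin δ ≈ 0.857, b = sin(fδ)/sin δ ≈ 0.857.
p = a·p₁ + b·p₂ ≈ (-0.495, -0.495, -0.714); φ = arcsin(p_z) ≈ -45.56°, λ = atan2(p_y, p_x) ≈ -135.01°.

≈ 46°S, 135°W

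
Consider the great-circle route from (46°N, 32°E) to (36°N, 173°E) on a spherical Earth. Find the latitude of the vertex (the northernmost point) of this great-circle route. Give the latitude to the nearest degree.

≈ 69°N

The great circle lies in the plane with unit normal n̂ = (p₁ × p₂)/|p₁ × p₂|.
Here n̂_z ≈ +0.354; the vertex latitude is φ_max = arccos|n̂_z| ≈ 69.3°.
Check via Clairaut: cos φ_max = |cos φ₁| · sin C = cos(46.0°)·sin(30.6°) ≈ 0.354, again giving ≈ 69.3°.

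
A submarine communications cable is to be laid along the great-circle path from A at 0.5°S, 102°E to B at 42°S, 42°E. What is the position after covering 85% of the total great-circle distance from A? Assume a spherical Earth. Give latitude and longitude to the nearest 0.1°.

The haversine formula gives a central angle δ ≈ 1.184 rad (67.8°) between the endpoints.
Interpolate at f = 0.85 with slerp weights a = sin((1−f)δ)/sin δ ≈ 0.191, b = sin(fδ)/sin δ ≈ 0.912.
p = a·p₁ + b·p₂ ≈ (0.464, 0.640, -0.612); φ = arcsin(p_z) ≈ -37.74°, λ = atan2(p_y, p_x) ≈ 54.06°.

≈ 37.7°S, 54.1°E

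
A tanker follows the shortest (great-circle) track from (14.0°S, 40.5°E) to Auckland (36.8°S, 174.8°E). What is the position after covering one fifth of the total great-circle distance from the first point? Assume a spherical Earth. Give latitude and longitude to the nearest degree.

Convert each endpoint to a unit vector on the sphere (x = cos φ cos λ, y = cos φ sin λ, z = sin φ).
The central angle between the endpoints is δ = arccos(p₁·p₂) ≈ 1.980 rad (113.4°).
Interpolate at f = 1/5 with slerp weights a = sin((1−f)δ)/sin δ ≈ 1.090, b = sin(fδ)/sin δ ≈ 0.420.
p = a·p₁ + b·p₂ ≈ (0.469, 0.717, -0.515); φ = arcsin(p_z) ≈ -31.03°, λ = atan2(p_y, p_x) ≈ 56.83°.

≈ (31°S, 57°E)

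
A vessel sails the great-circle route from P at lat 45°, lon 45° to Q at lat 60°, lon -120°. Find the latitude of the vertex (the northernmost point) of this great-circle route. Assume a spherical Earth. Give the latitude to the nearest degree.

The great circle lies in the plane with unit normal n̂ = (p₁ × p₂)/|p₁ × p₂|.
Here n̂_z ≈ -0.095; the vertex latitude is φ_max = arccos|n̂_z| ≈ 84.5°.
Check via Clairaut: cos φ_max = |cos φ₁| · sin C = cos(45.0°)·sin(7.7°) ≈ 0.095, again giving ≈ 84.5°.

≈ 85°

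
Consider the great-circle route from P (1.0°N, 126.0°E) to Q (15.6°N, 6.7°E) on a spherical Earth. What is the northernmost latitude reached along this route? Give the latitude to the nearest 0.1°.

≈ 18.3°N

The great circle lies in the plane with unit normal n̂ = (p₁ × p₂)/|p₁ × p₂|.
Here n̂_z ≈ -0.950; the vertex latitude is φ_max = arccos|n̂_z| ≈ 18.3°.
Check via Clairaut: cos φ_max = |cos φ₁| · sin C = cos(1.0°)·sin(71.7°) ≈ 0.950, again giving ≈ 18.3°.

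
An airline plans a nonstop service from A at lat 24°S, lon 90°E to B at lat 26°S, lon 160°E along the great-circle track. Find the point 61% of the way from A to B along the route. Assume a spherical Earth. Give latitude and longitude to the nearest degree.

From cos δ = sin φ₁ sin φ₂ + cos φ₁ cos φ₂ cos Δλ, the central angle is δ ≈ 1.094 rad (62.7°).
Interpolate at f = 0.61 with slerp weights a = sin((1−f)δ)/sin δ ≈ 0.466, b = sin(fδ)/sin δ ≈ 0.697.
p = a·p₁ + b·p₂ ≈ (-0.588, 0.640, -0.495); φ = arcsin(p_z) ≈ -29.66°, λ = atan2(p_y, p_x) ≈ 132.61°.

≈ lat 30°S, lon 133°E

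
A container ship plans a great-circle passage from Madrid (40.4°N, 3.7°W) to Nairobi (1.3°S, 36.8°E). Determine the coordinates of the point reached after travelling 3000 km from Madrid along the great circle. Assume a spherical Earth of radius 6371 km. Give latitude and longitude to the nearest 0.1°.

≈ 21.4°N, 18.8°E

From cos δ = sin φ₁ sin φ₂ + cos φ₁ cos φ₂ cos Δλ, the central angle is δ ≈ 0.971 rad (55.7°). The total great-circle distance is δ·R ≈ 0.971 × 6371 ≈ 6188 km, so the target fraction is f = 3000/6188 ≈ 0.485.
Interpolate at f ≈ 0.485 with slerp weights a = sin((1−f)δ)/sin δ ≈ 0.581, b = sin(fδ)/sin δ ≈ 0.549.
p = a·p₁ + b·p₂ ≈ (0.882, 0.301, 0.364); φ = arcsin(p_z) ≈ 21.36°, λ = atan2(p_y, p_x) ≈ 18.82°.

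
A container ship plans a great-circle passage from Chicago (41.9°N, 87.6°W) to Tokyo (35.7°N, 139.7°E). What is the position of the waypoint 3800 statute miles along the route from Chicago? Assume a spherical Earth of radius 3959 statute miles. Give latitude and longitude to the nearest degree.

≈ 61°N, 179°W

Convert each endpoint to a unit vector on the sphere (x = cos φ cos λ, y = cos φ sin λ, z = sin φ).
The central angle between the endpoints is δ = arccos(p₁·p₂) ≈ 1.591 rad (91.2°). The total great-circle distance is δ·R ≈ 1.591 × 3959 ≈ 6299 mi, so the target fraction is f = 3800/6299 ≈ 0.603.
Interpolate at f ≈ 0.603 with slerp weights a = sin((1−f)δ)/sin δ ≈ 0.590, b = sin(fδ)/sin δ ≈ 0.819.
p = a·p₁ + b·p₂ ≈ (-0.489, -0.009, 0.872); φ = arcsin(p_z) ≈ 60.72°, λ = atan2(p_y, p_x) ≈ -178.99°.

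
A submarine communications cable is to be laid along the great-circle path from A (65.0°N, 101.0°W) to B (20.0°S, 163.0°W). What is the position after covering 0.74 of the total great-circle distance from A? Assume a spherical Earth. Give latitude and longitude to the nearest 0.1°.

From cos δ = sin φ₁ sin φ₂ + cos φ₁ cos φ₂ cos Δλ, the central angle is δ ≈ 1.695 rad (97.1°).
Interpolate at f = 0.74 with slerp weights a = sin((1−f)δ)/sin δ ≈ 0.430, b = sin(fδ)/sin δ ≈ 0.958.
p = a·p₁ + b·p₂ ≈ (-0.895, -0.441, 0.062); φ = arcsin(p_z) ≈ 3.55°, λ = atan2(p_y, p_x) ≈ -153.75°.

≈ (3.6°N, 153.8°W)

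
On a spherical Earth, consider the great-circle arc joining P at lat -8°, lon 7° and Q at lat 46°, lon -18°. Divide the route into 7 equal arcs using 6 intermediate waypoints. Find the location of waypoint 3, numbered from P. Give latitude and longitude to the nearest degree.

≈ lat 16°, lon -2°

The haversine formula gives a central angle δ ≈ 1.020 rad (58.4°) between the endpoints.
Interpolate at f = 3/7 with slerp weights a = sin((1−f)δ)/sin δ ≈ 0.646, b = sin(fδ)/sin δ ≈ 0.497.
p = a·p₁ + b·p₂ ≈ (0.963, -0.029, 0.267); φ = arcsin(p_z) ≈ 15.52°, λ = atan2(p_y, p_x) ≈ -1.71°.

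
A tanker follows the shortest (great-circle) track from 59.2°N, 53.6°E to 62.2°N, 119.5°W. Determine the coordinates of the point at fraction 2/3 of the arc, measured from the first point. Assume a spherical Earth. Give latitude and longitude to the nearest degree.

≈ 82°N, 110°W

Convert each endpoint to a unit vector on the sphere (x = cos φ cos λ, y = cos φ sin λ, z = sin φ).
The central angle between the endpoints is δ = arccos(p₁·p₂) ≈ 1.021 rad (58.5°).
Interpolate at f = 2/3 with slerp weights a = sin((1−f)δ)/sin δ ≈ 0.391, b = sin(fδ)/sin δ ≈ 0.738.
p = a·p₁ + b·p₂ ≈ (-0.051, -0.138, 0.989); φ = arcsin(p_z) ≈ 81.54°, λ = atan2(p_y, p_x) ≈ -110.08°.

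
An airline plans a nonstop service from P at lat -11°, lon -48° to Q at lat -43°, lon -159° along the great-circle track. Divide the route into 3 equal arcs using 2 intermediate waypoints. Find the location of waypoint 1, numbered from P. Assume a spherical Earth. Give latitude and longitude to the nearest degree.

≈ lat -33°, lon -74°

The haversine formula gives a central angle δ ≈ 1.698 rad (97.3°) between the endpoints.
Interpolate at f = 1/3 with slerp weights a = sin((1−f)δ)/sin δ ≈ 0.913, b = sin(fδ)/sin δ ≈ 0.541.
p = a·p₁ + b·p₂ ≈ (0.230, -0.808, -0.543); φ = arcsin(p_z) ≈ -32.88°, λ = atan2(p_y, p_x) ≈ -74.08°.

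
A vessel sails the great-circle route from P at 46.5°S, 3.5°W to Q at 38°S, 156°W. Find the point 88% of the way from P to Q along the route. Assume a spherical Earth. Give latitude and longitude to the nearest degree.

≈ 48°S, 151°W

From cos δ = sin φ₁ sin φ₂ + cos φ₁ cos φ₂ cos Δλ, the central angle is δ ≈ 1.605 rad (92.0°).
Interpolate at f = 0.88 with slerp weights a = sin((1−f)δ)/sin δ ≈ 0.192, b = sin(fδ)/sin δ ≈ 0.988.
p = a·p₁ + b·p₂ ≈ (-0.580, -0.325, -0.747); φ = arcsin(p_z) ≈ -48.36°, λ = atan2(p_y, p_x) ≈ -150.74°.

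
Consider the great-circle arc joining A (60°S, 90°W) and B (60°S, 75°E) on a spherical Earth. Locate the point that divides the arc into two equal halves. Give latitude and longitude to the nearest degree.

≈ (86°S, 7°W)

Convert each endpoint to a unit vector on the sphere (x = cos φ cos λ, y = cos φ sin λ, z = sin φ).
The central angle between the endpoints is δ = arccos(p₁·p₂) ≈ 1.037 rad (59.4°).
Interpolate at f = 1/2 with slerp weights a = sin((1−f)δ)/sin δ ≈ 0.576, b = sin(fδ)/sin δ ≈ 0.576.
p = a·p₁ + b·p₂ ≈ (0.075, -0.010, -0.997); φ = arcsin(p_z) ≈ -85.69°, λ = atan2(p_y, p_x) ≈ -7.50°.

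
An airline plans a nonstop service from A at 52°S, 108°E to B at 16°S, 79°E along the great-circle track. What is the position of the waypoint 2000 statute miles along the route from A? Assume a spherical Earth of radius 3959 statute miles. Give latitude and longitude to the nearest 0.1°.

≈ 28.2°S, 85.8°E

Write both endpoints as unit vectors p₁, p₂ with components (cos φ cos λ, cos φ sin λ, sin φ).
The central angle between the endpoints is δ = arccos(p₁·p₂) ≈ 0.745 rad (42.7°). The total great-circle distance is δ·R ≈ 0.745 × 3959 ≈ 2951 mi, so the target fraction is f = 2000/2951 ≈ 0.678.
Interpolate at f ≈ 0.678 with slerp weights a = sin((1−f)δ)/sin δ ≈ 0.351, b = sin(fδ)/sin δ ≈ 0.714.
p = a·p₁ + b·p₂ ≈ (0.064, 0.879, -0.473); φ = arcsin(p_z) ≈ -28.24°, λ = atan2(p_y, p_x) ≈ 85.83°.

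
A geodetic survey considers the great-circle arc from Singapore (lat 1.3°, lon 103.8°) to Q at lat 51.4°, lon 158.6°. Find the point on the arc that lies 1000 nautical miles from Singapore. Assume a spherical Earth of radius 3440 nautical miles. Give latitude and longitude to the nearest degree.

≈ lat 15°, lon 113°

Write both endpoints as unit vectors p₁, p₂ with components (cos φ cos λ, cos φ sin λ, sin φ).
The central angle between the endpoints is δ = arccos(p₁·p₂) ≈ 1.184 rad (67.8°). The total great-circle distance is δ·R ≈ 1.184 × 3440 ≈ 4073 nmi, so the target fraction is f = 1000/4073 ≈ 0.246.
Interpolate at f ≈ 0.246 with slerp weights a = sin((1−f)δ)/sin δ ≈ 0.841, b = sin(fδ)/sin δ ≈ 0.309.
p = a·p₁ + b·p₂ ≈ (-0.380, 0.887, 0.261); φ = arcsin(p_z) ≈ 15.13°, λ = atan2(p_y, p_x) ≈ 113.21°.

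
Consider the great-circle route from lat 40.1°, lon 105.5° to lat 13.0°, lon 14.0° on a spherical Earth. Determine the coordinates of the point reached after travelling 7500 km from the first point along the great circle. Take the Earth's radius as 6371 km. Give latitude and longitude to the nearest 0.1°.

Convert each endpoint to a unit vector on the sphere (x = cos φ cos λ, y = cos φ sin λ, z = sin φ).
The central angle between the endpoints is δ = arccos(p₁·p₂) ≈ 1.445 rad (82.8°). The total great-circle distance is δ·R ≈ 1.445 × 6371 ≈ 9207 km, so the target fraction is f = 7500/9207 ≈ 0.815.
Interpolate at f ≈ 0.815 with slerp weights a = sin((1−f)δ)/sin δ ≈ 0.267, b = sin(fδ)/sin δ ≈ 0.931.
p = a·p₁ + b·p₂ ≈ (0.826, 0.416, 0.381); φ = arcsin(p_z) ≈ 22.41°, λ = atan2(p_y, p_x) ≈ 26.75°.

≈ lat 22.4°, lon 26.7°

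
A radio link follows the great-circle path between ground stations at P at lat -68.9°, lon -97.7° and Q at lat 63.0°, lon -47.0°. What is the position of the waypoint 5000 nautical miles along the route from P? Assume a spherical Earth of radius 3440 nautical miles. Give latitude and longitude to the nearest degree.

≈ lat 11°, lon -66°

Convert each endpoint to a unit vector on the sphere (x = cos φ cos λ, y = cos φ sin λ, z = sin φ).
The central angle between the endpoints is δ = arccos(p₁·p₂) ≈ 2.386 rad (136.7°). The total great-circle distance is δ·R ≈ 2.386 × 3440 ≈ 8207 nmi, so the target fraction is f = 5000/8207 ≈ 0.609.
Interpolate at f ≈ 0.609 with slerp weights a = sin((1−f)δ)/sin δ ≈ 1.171, b = sin(fδ)/sin δ ≈ 1.448.
p = a·p₁ + b·p₂ ≈ (0.392, -0.898, 0.198); φ = arcsin(p_z) ≈ 11.41°, λ = atan2(p_y, p_x) ≈ -66.44°.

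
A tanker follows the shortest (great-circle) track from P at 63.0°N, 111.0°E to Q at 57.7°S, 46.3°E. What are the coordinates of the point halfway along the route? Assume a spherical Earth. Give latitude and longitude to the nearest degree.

From cos δ = sin φ₁ sin φ₂ + cos φ₁ cos φ₂ cos Δλ, the central angle is δ ≈ 2.278 rad (130.5°).
Interpolate at f = 1/2 with slerp weights a = sin((1−f)δ)/sin δ ≈ 1.194, b = sin(fδ)/sin δ ≈ 1.194.
p = a·p₁ + b·p₂ ≈ (0.247, 0.968, 0.055); φ = arcsin(p_z) ≈ 3.13°, λ = atan2(p_y, p_x) ≈ 75.70°.

≈ 3°N, 76°E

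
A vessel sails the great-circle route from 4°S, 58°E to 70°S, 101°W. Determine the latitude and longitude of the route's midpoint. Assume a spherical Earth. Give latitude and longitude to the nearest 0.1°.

≈ 55.7°S, 47.8°E

From cos δ = sin φ₁ sin φ₂ + cos φ₁ cos φ₂ cos Δλ, the central angle is δ ≈ 1.827 rad (104.7°).
Interpolate at f = 1/2 with slerp weights a = sin((1−f)δ)/sin δ ≈ 0.818, b = sin(fδ)/sin δ ≈ 0.818.
p = a·p₁ + b·p₂ ≈ (0.379, 0.417, -0.826); φ = arcsin(p_z) ≈ -55.67°, λ = atan2(p_y, p_x) ≈ 47.76°.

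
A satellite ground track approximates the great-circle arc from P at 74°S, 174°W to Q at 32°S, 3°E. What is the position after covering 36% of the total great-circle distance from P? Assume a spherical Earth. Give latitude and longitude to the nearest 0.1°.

The haversine formula gives a central angle δ ≈ 1.291 rad (74.0°) between the endpoints.
Interpolate at f = 0.36 with slerp weights a = sin((1−f)δ)/sin δ ≈ 0.765, b = sin(fδ)/sin δ ≈ 0.466.
p = a·p₁ + b·p₂ ≈ (0.185, -0.001, -0.983); φ = arcsin(p_z) ≈ -79.33°, λ = atan2(p_y, p_x) ≈ -0.42°.

≈ 79.3°S, 0.4°W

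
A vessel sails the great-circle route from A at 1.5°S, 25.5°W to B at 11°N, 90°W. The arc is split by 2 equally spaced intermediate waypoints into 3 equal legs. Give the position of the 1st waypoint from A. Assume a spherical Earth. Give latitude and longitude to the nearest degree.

The haversine formula gives a central angle δ ≈ 1.140 rad (65.3°) between the endpoints.
Interpolate at f = 1/3 with slerp weights a = sin((1−f)δ)/sin δ ≈ 0.758, b = sin(fδ)/sin δ ≈ 0.408.
p = a·p₁ + b·p₂ ≈ (0.684, -0.727, 0.058); φ = arcsin(p_z) ≈ 3.33°, λ = atan2(p_y, p_x) ≈ -46.74°.

≈ 3°N, 47°W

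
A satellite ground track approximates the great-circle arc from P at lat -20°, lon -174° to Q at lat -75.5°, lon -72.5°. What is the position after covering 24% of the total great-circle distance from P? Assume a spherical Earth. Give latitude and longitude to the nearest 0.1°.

≈ lat -37.0°, lon -168.4°

From cos δ = sin φ₁ sin φ₂ + cos φ₁ cos φ₂ cos Δλ, the central angle is δ ≈ 1.283 rad (73.5°).
Interpolate at f = 0.24 with slerp weights a = sin((1−f)δ)/sin δ ≈ 0.863, b = sin(fδ)/sin δ ≈ 0.316.
p = a·p₁ + b·p₂ ≈ (-0.783, -0.160, -0.601); φ = arcsin(p_z) ≈ -36.95°, λ = atan2(p_y, p_x) ≈ -168.43°.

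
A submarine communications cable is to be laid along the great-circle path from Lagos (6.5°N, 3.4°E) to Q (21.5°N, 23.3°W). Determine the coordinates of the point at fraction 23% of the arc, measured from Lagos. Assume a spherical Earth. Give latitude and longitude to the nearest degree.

Write both endpoints as unit vectors p₁, p₂ with components (cos φ cos λ, cos φ sin λ, sin φ).
The central angle between the endpoints is δ = arccos(p₁·p₂) ≈ 0.521 rad (29.8°).
Interpolate at f = 0.23 with slerp weights a = sin((1−f)δ)/sin δ ≈ 0.785, b = sin(fδ)/sin δ ≈ 0.240.
p = a·p₁ + b·p₂ ≈ (0.983, -0.042, 0.177); φ = arcsin(p_z) ≈ 10.19°, λ = atan2(p_y, p_x) ≈ -2.45°.

≈ (10°N, 2°W)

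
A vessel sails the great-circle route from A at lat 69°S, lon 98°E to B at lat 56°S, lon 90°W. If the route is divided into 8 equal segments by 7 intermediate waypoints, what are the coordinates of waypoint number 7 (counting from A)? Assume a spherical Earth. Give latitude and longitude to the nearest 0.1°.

Convert each endpoint to a unit vector on the sphere (x = cos φ cos λ, y = cos φ sin λ, z = sin φ).
The central angle between the endpoints is δ = arccos(p₁·p₂) ≈ 0.958 rad (54.9°).
Interpolate at f = 7/8 with slerp weights a = sin((1−f)δ)/sin δ ≈ 0.146, b = sin(fδ)/sin δ ≈ 0.909.
p = a·p₁ + b·p₂ ≈ (-0.007, -0.456, -0.890); φ = arcsin(p_z) ≈ -62.84°, λ = atan2(p_y, p_x) ≈ -90.91°.

≈ lat 62.8°S, lon 90.9°W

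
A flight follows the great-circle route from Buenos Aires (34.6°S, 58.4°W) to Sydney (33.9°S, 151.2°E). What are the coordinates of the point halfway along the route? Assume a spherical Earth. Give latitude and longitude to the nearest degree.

≈ 69°S, 135°W

From cos δ = sin φ₁ sin φ₂ + cos φ₁ cos φ₂ cos Δλ, the central angle is δ ≈ 1.852 rad (106.1°).
Interpolate at f = 1/2 with slerp weights a = sin((1−f)δ)/sin δ ≈ 0.832, b = sin(fδ)/sin δ ≈ 0.832.
p = a·p₁ + b·p₂ ≈ (-0.246, -0.251, -0.936); φ = arcsin(p_z) ≈ -69.43°, λ = atan2(p_y, p_x) ≈ -134.50°.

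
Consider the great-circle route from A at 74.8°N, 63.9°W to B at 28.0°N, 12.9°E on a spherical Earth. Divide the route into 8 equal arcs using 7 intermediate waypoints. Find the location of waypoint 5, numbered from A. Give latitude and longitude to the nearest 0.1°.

≈ 49.0°N, 3.0°E

Convert each endpoint to a unit vector on the sphere (x = cos φ cos λ, y = cos φ sin λ, z = sin φ).
The central angle between the endpoints is δ = arccos(p₁·p₂) ≈ 1.040 rad (59.6°).
Interpolate at f = 5/8 with slerp weights a = sin((1−f)δ)/sin δ ≈ 0.441, b = sin(fδ)/sin δ ≈ 0.702.
p = a·p₁ + b·p₂ ≈ (0.655, 0.035, 0.755); φ = arcsin(p_z) ≈ 49.02°, λ = atan2(p_y, p_x) ≈ 3.02°.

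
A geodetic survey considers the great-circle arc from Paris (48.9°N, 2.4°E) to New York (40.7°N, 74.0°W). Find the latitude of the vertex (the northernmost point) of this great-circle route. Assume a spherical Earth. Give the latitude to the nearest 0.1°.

≈ 52.4°N

The great circle lies in the plane with unit normal n̂ = (p₁ × p₂)/|p₁ × p₂|.
Here n̂_z ≈ -0.610; the vertex latitude is φ_max = arccos|n̂_z| ≈ 52.4°.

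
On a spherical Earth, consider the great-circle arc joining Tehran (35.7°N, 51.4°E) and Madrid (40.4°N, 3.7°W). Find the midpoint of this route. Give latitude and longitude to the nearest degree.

Convert each endpoint to a unit vector on the sphere (x = cos φ cos λ, y = cos φ sin λ, z = sin φ).
The central angle between the endpoints is δ = arccos(p₁·p₂) ≈ 0.749 rad (42.9°).
Interpolate at f = 1/2 with slerp weights a = sin((1−f)δ)/sin δ ≈ 0.537, b = sin(fδ)/sin δ ≈ 0.537.
p = a·p₁ + b·p₂ ≈ (0.681, 0.315, 0.662); φ = arcsin(p_z) ≈ 41.43°, λ = atan2(p_y, p_x) ≈ 24.81°.

≈ 41°N, 25°E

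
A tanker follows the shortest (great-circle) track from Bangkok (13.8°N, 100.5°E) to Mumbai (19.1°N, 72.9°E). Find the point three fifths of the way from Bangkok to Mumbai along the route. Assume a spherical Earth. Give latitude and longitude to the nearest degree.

From cos δ = sin φ₁ sin φ₂ + cos φ₁ cos φ₂ cos Δλ, the central angle is δ ≈ 0.471 rad (27.0°).
Interpolate at f = 3/5 with slerp weights a = sin((1−f)δ)/sin δ ≈ 0.413, b = sin(fδ)/sin δ ≈ 0.614.
p = a·p₁ + b·p₂ ≈ (0.098, 0.949, 0.300); φ = arcsin(p_z) ≈ 17.43°, λ = atan2(p_y, p_x) ≈ 84.12°.

≈ 17°N, 84°E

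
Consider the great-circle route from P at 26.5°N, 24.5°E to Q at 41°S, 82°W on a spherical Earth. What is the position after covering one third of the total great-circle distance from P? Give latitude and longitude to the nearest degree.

≈ 1°N, 7°W

Convert each endpoint to a unit vector on the sphere (x = cos φ cos λ, y = cos φ sin λ, z = sin φ).
The central angle between the endpoints is δ = arccos(p₁·p₂) ≈ 2.077 rad (119.0°).
Interpolate at f = 1/3 with slerp weights a = sin((1−f)δ)/sin δ ≈ 1.123, b = sin(fδ)/sin δ ≈ 0.730.
p = a·p₁ + b·p₂ ≈ (0.991, -0.128, 0.023); φ = arcsin(p_z) ≈ 1.29°, λ = atan2(p_y, p_x) ≈ -7.38°.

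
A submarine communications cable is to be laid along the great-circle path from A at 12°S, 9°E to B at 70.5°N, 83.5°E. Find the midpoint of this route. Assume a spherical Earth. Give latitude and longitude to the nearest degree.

≈ 33°N, 26°E

Write both endpoints as unit vectors p₁, p₂ with components (cos φ cos λ, cos φ sin λ, sin φ).
The central angle between the endpoints is δ = arccos(p₁·p₂) ≈ 1.680 rad (96.2°).
Interpolate at f = 1/2 with slerp weights a = sin((1−f)δ)/sin δ ≈ 0.749, b = sin(fδ)/sin δ ≈ 0.749.
p = a·p₁ + b·p₂ ≈ (0.752, 0.363, 0.550); φ = arcsin(p_z) ≈ 33.39°, λ = atan2(p_y, p_x) ≈ 25.77°.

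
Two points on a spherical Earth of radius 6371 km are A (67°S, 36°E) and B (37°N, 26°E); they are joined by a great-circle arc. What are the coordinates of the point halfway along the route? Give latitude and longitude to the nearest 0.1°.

Write both endpoints as unit vectors p₁, p₂ with components (cos φ cos λ, cos φ sin λ, sin φ).
The central angle between the endpoints is δ = arccos(p₁·p₂) ≈ 1.820 rad (104.3°).
Interpolate at f = 1/2 with slerp weights a = sin((1−f)δ)/sin δ ≈ 0.815, b = sin(fδ)/sin δ ≈ 0.815.
p = a·p₁ + b·p₂ ≈ (0.842, 0.472, -0.260); φ = arcsin(p_z) ≈ -15.05°, λ = atan2(p_y, p_x) ≈ 29.28°.

≈ (15.0°S, 29.3°E)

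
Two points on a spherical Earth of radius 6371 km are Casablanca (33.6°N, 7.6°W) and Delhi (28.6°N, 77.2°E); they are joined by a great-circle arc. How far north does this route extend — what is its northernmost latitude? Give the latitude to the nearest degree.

≈ 39°N

The great circle lies in the plane with unit normal n̂ = (p₁ × p₂)/|p₁ × p₂|.
Here n̂_z ≈ +0.772; the vertex latitude is φ_max = arccos|n̂_z| ≈ 39.5°.
Check via Clairaut: cos φ_max = |cos φ₁| · sin C = cos(33.6°)·sin(67.9°) ≈ 0.772, again giving ≈ 39.5°.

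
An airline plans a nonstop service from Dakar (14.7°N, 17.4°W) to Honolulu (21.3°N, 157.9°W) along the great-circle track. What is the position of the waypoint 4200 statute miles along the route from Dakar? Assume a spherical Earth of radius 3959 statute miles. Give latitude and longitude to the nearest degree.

≈ 44°N, 81°W

From cos δ = sin φ₁ sin φ₂ + cos φ₁ cos φ₂ cos Δλ, the central angle is δ ≈ 2.218 rad (127.1°). The total great-circle distance is δ·R ≈ 2.218 × 3959 ≈ 8782 mi, so the target fraction is f = 4200/8782 ≈ 0.478.
Interpolate at f ≈ 0.478 with slerp weights a = sin((1−f)δ)/sin δ ≈ 1.148, b = sin(fδ)/sin δ ≈ 1.094.
p = a·p₁ + b·p₂ ≈ (0.115, -0.716, 0.689); φ = arcsin(p_z) ≈ 43.54°, λ = atan2(p_y, p_x) ≈ -80.86°.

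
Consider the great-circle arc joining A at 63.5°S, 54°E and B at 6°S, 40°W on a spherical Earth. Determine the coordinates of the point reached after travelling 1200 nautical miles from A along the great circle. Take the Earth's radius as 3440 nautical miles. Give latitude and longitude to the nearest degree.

≈ 59°S, 13°E

The haversine formula gives a central angle δ ≈ 1.508 rad (86.4°) between the endpoints. The total great-circle distance is δ·R ≈ 1.508 × 3440 ≈ 5188 nmi, so the target fraction is f = 1200/5188 ≈ 0.231.
Interpolate at f ≈ 0.231 with slerp weights a = sin((1−f)δ)/sin δ ≈ 0.918, b = sin(fδ)/sin δ ≈ 0.342.
p = a·p₁ + b·p₂ ≈ (0.502, 0.113, -0.858); φ = arcsin(p_z) ≈ -59.05°, λ = atan2(p_y, p_x) ≈ 12.64°.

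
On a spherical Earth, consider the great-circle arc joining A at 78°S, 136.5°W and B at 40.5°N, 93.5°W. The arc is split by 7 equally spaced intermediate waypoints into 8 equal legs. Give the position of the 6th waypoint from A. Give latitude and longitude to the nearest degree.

Write both endpoints as unit vectors p₁, p₂ with components (cos φ cos λ, cos φ sin λ, sin φ).
The central angle between the endpoints is δ = arccos(p₁·p₂) ≈ 2.117 rad (121.3°).
Interpolate at f = 6/8 with slerp weights a = sin((1−f)δ)/sin δ ≈ 0.591, b = sin(fδ)/sin δ ≈ 1.170.
p = a·p₁ + b·p₂ ≈ (-0.143, -0.973, 0.182); φ = arcsin(p_z) ≈ 10.48°, λ = atan2(p_y, p_x) ≈ -98.39°.

≈ 10°N, 98°W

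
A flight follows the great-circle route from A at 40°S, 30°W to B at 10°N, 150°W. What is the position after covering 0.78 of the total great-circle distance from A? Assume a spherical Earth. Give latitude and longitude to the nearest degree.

The haversine formula gives a central angle δ ≈ 2.082 rad (119.3°) between the endpoints.
Interpolate at f = 0.78 with slerp weights a = sin((1−f)δ)/sin δ ≈ 0.507, b = sin(fδ)/sin δ ≈ 1.145.
p = a·p₁ + b·p₂ ≈ (-0.640, -0.758, -0.127); φ = arcsin(p_z) ≈ -7.29°, λ = atan2(p_y, p_x) ≈ -130.19°.

≈ 7°S, 130°W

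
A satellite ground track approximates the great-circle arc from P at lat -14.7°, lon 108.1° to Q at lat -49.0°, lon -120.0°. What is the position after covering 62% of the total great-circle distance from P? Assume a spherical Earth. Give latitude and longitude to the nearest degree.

≈ lat -60°, lon 172°

Write both endpoints as unit vectors p₁, p₂ with components (cos φ cos λ, cos φ sin λ, sin φ).
The central angle between the endpoints is δ = arccos(p₁·p₂) ≈ 1.805 rad (103.4°).
Interpolate at f = 0.62 with slerp weights a = sin((1−f)δ)/sin δ ≈ 0.651, b = sin(fδ)/sin δ ≈ 0.925.
p = a·p₁ + b·p₂ ≈ (-0.499, 0.073, -0.863); φ = arcsin(p_z) ≈ -59.70°, λ = atan2(p_y, p_x) ≈ 171.66°.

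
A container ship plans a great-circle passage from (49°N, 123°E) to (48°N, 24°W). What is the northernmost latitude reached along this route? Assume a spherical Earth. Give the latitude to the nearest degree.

≈ 76°N

The great circle lies in the plane with unit normal n̂ = (p₁ × p₂)/|p₁ × p₂|.
Here n̂_z ≈ -0.244; the vertex latitude is φ_max = arccos|n̂_z| ≈ 75.9°.
Check via Clairaut: cos φ_max = |cos φ₁| · sin C = cos(49.0°)·sin(21.8°) ≈ 0.244, again giving ≈ 75.9°.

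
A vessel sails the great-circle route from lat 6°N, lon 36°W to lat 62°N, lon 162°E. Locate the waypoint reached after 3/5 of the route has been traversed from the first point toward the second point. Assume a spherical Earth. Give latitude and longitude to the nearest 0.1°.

Write both endpoints as unit vectors p₁, p₂ with components (cos φ cos λ, cos φ sin λ, sin φ).
The central angle between the endpoints is δ = arccos(p₁·p₂) ≈ 1.930 rad (110.6°).
Interpolate at f = 3/5 with slerp weights a = sin((1−f)δ)/sin δ ≈ 0.745, b = sin(fδ)/sin δ ≈ 0.979.
p = a·p₁ + b·p₂ ≈ (0.163, -0.294, 0.942); φ = arcsin(p_z) ≈ 70.38°, λ = atan2(p_y, p_x) ≈ -61.02°.

≈ lat 70.4°N, lon 61.0°W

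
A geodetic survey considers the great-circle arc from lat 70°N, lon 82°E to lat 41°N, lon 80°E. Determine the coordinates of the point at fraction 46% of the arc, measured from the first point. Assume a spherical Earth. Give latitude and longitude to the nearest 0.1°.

≈ lat 56.7°N, lon 80.7°E

Convert each endpoint to a unit vector on the sphere (x = cos φ cos λ, y = cos φ sin λ, z = sin φ).
The central angle between the endpoints is δ = arccos(p₁·p₂) ≈ 0.506 rad (29.0°).
Interpolate at f = 0.46 with slerp weights a = sin((1−f)δ)/sin δ ≈ 0.557, b = sin(fδ)/sin δ ≈ 0.476.
p = a·p₁ + b·p₂ ≈ (0.089, 0.542, 0.835); φ = arcsin(p_z) ≈ 56.66°, λ = atan2(p_y, p_x) ≈ 80.69°.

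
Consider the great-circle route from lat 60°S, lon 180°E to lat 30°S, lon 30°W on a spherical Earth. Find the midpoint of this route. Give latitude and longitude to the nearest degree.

≈ lat 70°S, lon 60°W

Write both endpoints as unit vectors p₁, p₂ with components (cos φ cos λ, cos φ sin λ, sin φ).
The central angle between the endpoints is δ = arccos(p₁·p₂) ≈ 1.513 rad (86.7°).
Interpolate at f = 1/2 with slerp weights a = sin((1−f)δ)/sin δ ≈ 0.687, b = sin(fδ)/sin δ ≈ 0.687.
p = a·p₁ + b·p₂ ≈ (0.172, -0.298, -0.939); φ = arcsin(p_z) ≈ -69.90°, λ = atan2(p_y, p_x) ≈ -60.00°.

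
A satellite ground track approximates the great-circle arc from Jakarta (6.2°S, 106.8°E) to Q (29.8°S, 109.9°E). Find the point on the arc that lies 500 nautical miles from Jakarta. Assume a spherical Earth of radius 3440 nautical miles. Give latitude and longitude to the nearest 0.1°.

Write both endpoints as unit vectors p₁, p₂ with components (cos φ cos λ, cos φ sin λ, sin φ).
The central angle between the endpoints is δ = arccos(p₁·p₂) ≈ 0.415 rad (23.8°). The total great-circle distance is δ·R ≈ 0.415 × 3440 ≈ 1428 nmi, so the target fraction is f = 500/1428 ≈ 0.350.
Interpolate at f ≈ 0.350 with slerp weights a = sin((1−f)δ)/sin δ ≈ 0.661, b = sin(fδ)/sin δ ≈ 0.359.
p = a·p₁ + b·p₂ ≈ (-0.296, 0.922, -0.250); φ = arcsin(p_z) ≈ -14.47°, λ = atan2(p_y, p_x) ≈ 107.80°.

≈ (14.5°S, 107.8°E)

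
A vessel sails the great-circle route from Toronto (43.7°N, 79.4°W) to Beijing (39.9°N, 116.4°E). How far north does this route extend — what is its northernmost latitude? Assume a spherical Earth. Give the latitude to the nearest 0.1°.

The great circle lies in the plane with unit normal n̂ = (p₁ × p₂)/|p₁ × p₂|.
Here n̂_z ≈ -0.152; the vertex latitude is φ_max = arccos|n̂_z| ≈ 81.3°.
Check via Clairaut: cos φ_max = |cos φ₁| · sin C = cos(43.7°)·sin(12.1°) ≈ 0.152, again giving ≈ 81.3°.

≈ 81.3°N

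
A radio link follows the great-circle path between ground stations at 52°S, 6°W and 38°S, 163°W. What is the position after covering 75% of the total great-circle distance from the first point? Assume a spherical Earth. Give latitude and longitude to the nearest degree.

≈ 59°S, 153°W

Convert each endpoint to a unit vector on the sphere (x = cos φ cos λ, y = cos φ sin λ, z = sin φ).
The central angle between the endpoints is δ = arccos(p₁·p₂) ≈ 1.532 rad (87.8°).
Interpolate at f = 0.75 with slerp weights a = sin((1−f)δ)/sin δ ≈ 0.374, b = sin(fδ)/sin δ ≈ 0.913.
p = a·p₁ + b·p₂ ≈ (-0.459, -0.234, -0.857); φ = arcsin(p_z) ≈ -58.97°, λ = atan2(p_y, p_x) ≈ -152.95°.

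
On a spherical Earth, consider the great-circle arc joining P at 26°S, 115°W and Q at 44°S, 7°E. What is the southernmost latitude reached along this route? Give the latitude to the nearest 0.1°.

The great circle lies in the plane with unit normal n̂ = (p₁ × p₂)/|p₁ × p₂|.
Here n̂_z ≈ +0.549; the vertex latitude is φ_max = arccos|n̂_z| ≈ 56.7°.
Check via Clairaut: cos φ_max = |cos φ₁| · sin C = cos(26.0°)·sin(142.4°) ≈ 0.549, again giving ≈ 56.7°.

≈ 56.7°S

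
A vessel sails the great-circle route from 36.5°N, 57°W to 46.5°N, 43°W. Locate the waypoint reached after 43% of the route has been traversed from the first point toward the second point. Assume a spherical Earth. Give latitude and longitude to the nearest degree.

Convert each endpoint to a unit vector on the sphere (x = cos φ cos λ, y = cos φ sin λ, z = sin φ).
The central angle between the endpoints is δ = arccos(p₁·p₂) ≈ 0.252 rad (14.4°).
Interpolate at f = 0.43 with slerp weights a = sin((1−f)δ)/sin δ ≈ 0.574, b = sin(fδ)/sin δ ≈ 0.434.
p = a·p₁ + b·p₂ ≈ (0.470, -0.591, 0.656); φ = arcsin(p_z) ≈ 41.00°, λ = atan2(p_y, p_x) ≈ -51.51°.

≈ 41°N, 52°W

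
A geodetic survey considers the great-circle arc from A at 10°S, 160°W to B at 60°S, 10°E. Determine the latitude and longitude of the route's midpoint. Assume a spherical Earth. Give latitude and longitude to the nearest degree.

≈ 64°S, 150°W

Convert each endpoint to a unit vector on the sphere (x = cos φ cos λ, y = cos φ sin λ, z = sin φ).
The central angle between the endpoints is δ = arccos(p₁·p₂) ≈ 1.912 rad (109.5°).
Interpolate at f = 1/2 with slerp weights a = sin((1−f)δ)/sin δ ≈ 0.867, b = sin(fδ)/sin δ ≈ 0.867.
p = a·p₁ + b·p₂ ≈ (-0.375, -0.217, -0.901); φ = arcsin(p_z) ≈ -64.32°, λ = atan2(p_y, p_x) ≈ -150.00°.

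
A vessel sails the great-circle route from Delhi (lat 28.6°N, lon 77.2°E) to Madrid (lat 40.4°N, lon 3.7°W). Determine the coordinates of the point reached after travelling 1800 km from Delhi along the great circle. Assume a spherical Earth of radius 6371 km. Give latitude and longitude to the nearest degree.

Write both endpoints as unit vectors p₁, p₂ with components (cos φ cos λ, cos φ sin λ, sin φ).
The central angle between the endpoints is δ = arccos(p₁·p₂) ≈ 1.142 rad (65.4°). The total great-circle distance is δ·R ≈ 1.142 × 6371 ≈ 7274 km, so the target fraction is f = 1800/7274 ≈ 0.247.
Interpolate at f ≈ 0.247 with slerp weights a = sin((1−f)δ)/sin δ ≈ 0.833, b = sin(fδ)/sin δ ≈ 0.307.
p = a·p₁ + b·p₂ ≈ (0.395, 0.698, 0.597); φ = arcsin(p_z) ≈ 36.68°, λ = atan2(p_y, p_x) ≈ 60.49°.

≈ lat 37°N, lon 60°E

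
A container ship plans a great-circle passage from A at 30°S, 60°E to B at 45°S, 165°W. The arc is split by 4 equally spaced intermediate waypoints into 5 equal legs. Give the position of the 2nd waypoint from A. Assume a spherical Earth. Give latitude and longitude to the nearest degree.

≈ 59°S, 96°E

Write both endpoints as unit vectors p₁, p₂ with components (cos φ cos λ, cos φ sin λ, sin φ).
The central angle between the endpoints is δ = arccos(p₁·p₂) ≈ 1.650 rad (94.6°).
Interpolate at f = 2/5 with slerp weights a = sin((1−f)δ)/sin δ ≈ 0.839, b = sin(fδ)/sin δ ≈ 0.615.
p = a·p₁ + b·p₂ ≈ (-0.057, 0.517, -0.854); φ = arcsin(p_z) ≈ -58.69°, λ = atan2(p_y, p_x) ≈ 96.29°.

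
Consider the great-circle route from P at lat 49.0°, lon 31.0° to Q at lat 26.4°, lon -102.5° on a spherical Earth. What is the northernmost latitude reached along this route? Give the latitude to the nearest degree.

The great circle lies in the plane with unit normal n̂ = (p₁ × p₂)/|p₁ × p₂|.
Here n̂_z ≈ -0.427; the vertex latitude is φ_max = arccos|n̂_z| ≈ 64.7°.
Check via Clairaut: cos φ_max = |cos φ₁| · sin C = cos(49.0°)·sin(40.6°) ≈ 0.427, again giving ≈ 64.7°.

≈ 65°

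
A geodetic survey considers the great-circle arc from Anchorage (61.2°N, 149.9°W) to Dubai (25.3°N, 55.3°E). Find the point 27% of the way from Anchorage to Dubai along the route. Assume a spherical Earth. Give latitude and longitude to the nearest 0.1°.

≈ 79.1°N, 152.4°E

Write both endpoints as unit vectors p₁, p₂ with components (cos φ cos λ, cos φ sin λ, sin φ).
The central angle between the endpoints is δ = arccos(p₁·p₂) ≈ 1.590 rad (91.1°).
Interpolate at f = 0.27 with slerp weights a = sin((1−f)δ)/sin δ ≈ 0.917, b = sin(fδ)/sin δ ≈ 0.416.
p = a·p₁ + b·p₂ ≈ (-0.168, 0.088, 0.982); φ = arcsin(p_z) ≈ 79.07°, λ = atan2(p_y, p_x) ≈ 152.39°.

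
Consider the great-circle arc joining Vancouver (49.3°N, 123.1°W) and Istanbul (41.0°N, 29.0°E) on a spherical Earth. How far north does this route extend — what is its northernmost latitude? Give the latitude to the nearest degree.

The great circle lies in the plane with unit normal n̂ = (p₁ × p₂)/|p₁ × p₂|.
Here n̂_z ≈ +0.231; the vertex latitude is φ_max = arccos|n̂_z| ≈ 76.7°.
Check via Clairaut: cos φ_max = |cos φ₁| · sin C = cos(49.3°)·sin(20.7°) ≈ 0.231, again giving ≈ 76.7°.

≈ 77°N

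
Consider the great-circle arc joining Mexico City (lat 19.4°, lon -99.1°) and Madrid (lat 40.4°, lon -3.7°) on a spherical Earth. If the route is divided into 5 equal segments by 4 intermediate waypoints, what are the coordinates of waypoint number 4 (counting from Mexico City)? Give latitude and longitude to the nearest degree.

≈ lat 44°, lon -25°

Convert each endpoint to a unit vector on the sphere (x = cos φ cos λ, y = cos φ sin λ, z = sin φ).
The central angle between the endpoints is δ = arccos(p₁·p₂) ≈ 1.423 rad (81.5°).
Interpolate at f = 4/5 with slerp weights a = sin((1−f)δ)/sin δ ≈ 0.284, b = sin(fδ)/sin δ ≈ 0.918.
p = a·p₁ + b·p₂ ≈ (0.655, -0.309, 0.689); φ = arcsin(p_z) ≈ 43.56°, λ = atan2(p_y, p_x) ≈ -25.28°.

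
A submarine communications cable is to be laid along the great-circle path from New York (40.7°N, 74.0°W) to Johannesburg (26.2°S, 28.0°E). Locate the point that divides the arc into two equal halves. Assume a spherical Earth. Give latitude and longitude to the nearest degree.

≈ 11°N, 17°W

Convert each endpoint to a unit vector on the sphere (x = cos φ cos λ, y = cos φ sin λ, z = sin φ).
The central angle between the endpoints is δ = arccos(p₁·p₂) ≈ 2.015 rad (115.4°).
Interpolate at f = 1/2 with slerp weights a = sin((1−f)δ)/sin δ ≈ 0.936, b = sin(fδ)/sin δ ≈ 0.936.
p = a·p₁ + b·p₂ ≈ (0.937, -0.288, 0.197); φ = arcsin(p_z) ≈ 11.37°, λ = atan2(p_y, p_x) ≈ -17.07°.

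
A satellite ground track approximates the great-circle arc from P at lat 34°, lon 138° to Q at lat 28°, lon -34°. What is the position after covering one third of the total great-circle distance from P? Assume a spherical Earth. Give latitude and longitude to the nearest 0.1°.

The haversine formula gives a central angle δ ≈ 2.051 rad (117.5°) between the endpoints.
Interpolate at f = 1/3 with slerp weights a = sin((1−f)δ)/sin δ ≈ 1.105, b = sin(fδ)/sin δ ≈ 0.712.
p = a·p₁ + b·p₂ ≈ (-0.159, 0.261, 0.952); φ = arcsin(p_z) ≈ 72.21°, λ = atan2(p_y, p_x) ≈ 121.35°.

≈ lat 72.2°, lon 121.4°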